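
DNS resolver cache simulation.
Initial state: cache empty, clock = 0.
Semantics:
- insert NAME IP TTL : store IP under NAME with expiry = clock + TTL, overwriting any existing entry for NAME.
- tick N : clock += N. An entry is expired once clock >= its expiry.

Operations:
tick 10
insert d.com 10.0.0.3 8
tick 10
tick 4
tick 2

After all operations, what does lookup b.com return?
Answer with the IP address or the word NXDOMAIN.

Answer: NXDOMAIN

Derivation:
Op 1: tick 10 -> clock=10.
Op 2: insert d.com -> 10.0.0.3 (expiry=10+8=18). clock=10
Op 3: tick 10 -> clock=20. purged={d.com}
Op 4: tick 4 -> clock=24.
Op 5: tick 2 -> clock=26.
lookup b.com: not in cache (expired or never inserted)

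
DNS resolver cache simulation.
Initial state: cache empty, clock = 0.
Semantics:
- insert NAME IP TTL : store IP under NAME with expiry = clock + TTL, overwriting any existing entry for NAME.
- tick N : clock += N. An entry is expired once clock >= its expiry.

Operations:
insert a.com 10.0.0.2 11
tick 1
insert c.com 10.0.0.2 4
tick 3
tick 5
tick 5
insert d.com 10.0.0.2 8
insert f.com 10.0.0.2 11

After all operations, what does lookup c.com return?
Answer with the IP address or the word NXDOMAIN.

Op 1: insert a.com -> 10.0.0.2 (expiry=0+11=11). clock=0
Op 2: tick 1 -> clock=1.
Op 3: insert c.com -> 10.0.0.2 (expiry=1+4=5). clock=1
Op 4: tick 3 -> clock=4.
Op 5: tick 5 -> clock=9. purged={c.com}
Op 6: tick 5 -> clock=14. purged={a.com}
Op 7: insert d.com -> 10.0.0.2 (expiry=14+8=22). clock=14
Op 8: insert f.com -> 10.0.0.2 (expiry=14+11=25). clock=14
lookup c.com: not in cache (expired or never inserted)

Answer: NXDOMAIN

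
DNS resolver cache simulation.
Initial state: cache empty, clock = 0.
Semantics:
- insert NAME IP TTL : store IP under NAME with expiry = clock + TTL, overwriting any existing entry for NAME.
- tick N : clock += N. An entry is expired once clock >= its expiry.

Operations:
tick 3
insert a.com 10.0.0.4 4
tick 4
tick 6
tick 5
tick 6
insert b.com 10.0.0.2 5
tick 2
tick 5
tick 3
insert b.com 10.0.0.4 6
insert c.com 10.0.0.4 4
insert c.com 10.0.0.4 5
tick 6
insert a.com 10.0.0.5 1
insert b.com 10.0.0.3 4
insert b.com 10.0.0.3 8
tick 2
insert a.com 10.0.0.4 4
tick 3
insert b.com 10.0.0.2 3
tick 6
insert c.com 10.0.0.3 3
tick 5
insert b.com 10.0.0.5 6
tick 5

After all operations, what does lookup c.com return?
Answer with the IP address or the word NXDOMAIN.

Op 1: tick 3 -> clock=3.
Op 2: insert a.com -> 10.0.0.4 (expiry=3+4=7). clock=3
Op 3: tick 4 -> clock=7. purged={a.com}
Op 4: tick 6 -> clock=13.
Op 5: tick 5 -> clock=18.
Op 6: tick 6 -> clock=24.
Op 7: insert b.com -> 10.0.0.2 (expiry=24+5=29). clock=24
Op 8: tick 2 -> clock=26.
Op 9: tick 5 -> clock=31. purged={b.com}
Op 10: tick 3 -> clock=34.
Op 11: insert b.com -> 10.0.0.4 (expiry=34+6=40). clock=34
Op 12: insert c.com -> 10.0.0.4 (expiry=34+4=38). clock=34
Op 13: insert c.com -> 10.0.0.4 (expiry=34+5=39). clock=34
Op 14: tick 6 -> clock=40. purged={b.com,c.com}
Op 15: insert a.com -> 10.0.0.5 (expiry=40+1=41). clock=40
Op 16: insert b.com -> 10.0.0.3 (expiry=40+4=44). clock=40
Op 17: insert b.com -> 10.0.0.3 (expiry=40+8=48). clock=40
Op 18: tick 2 -> clock=42. purged={a.com}
Op 19: insert a.com -> 10.0.0.4 (expiry=42+4=46). clock=42
Op 20: tick 3 -> clock=45.
Op 21: insert b.com -> 10.0.0.2 (expiry=45+3=48). clock=45
Op 22: tick 6 -> clock=51. purged={a.com,b.com}
Op 23: insert c.com -> 10.0.0.3 (expiry=51+3=54). clock=51
Op 24: tick 5 -> clock=56. purged={c.com}
Op 25: insert b.com -> 10.0.0.5 (expiry=56+6=62). clock=56
Op 26: tick 5 -> clock=61.
lookup c.com: not in cache (expired or never inserted)

Answer: NXDOMAIN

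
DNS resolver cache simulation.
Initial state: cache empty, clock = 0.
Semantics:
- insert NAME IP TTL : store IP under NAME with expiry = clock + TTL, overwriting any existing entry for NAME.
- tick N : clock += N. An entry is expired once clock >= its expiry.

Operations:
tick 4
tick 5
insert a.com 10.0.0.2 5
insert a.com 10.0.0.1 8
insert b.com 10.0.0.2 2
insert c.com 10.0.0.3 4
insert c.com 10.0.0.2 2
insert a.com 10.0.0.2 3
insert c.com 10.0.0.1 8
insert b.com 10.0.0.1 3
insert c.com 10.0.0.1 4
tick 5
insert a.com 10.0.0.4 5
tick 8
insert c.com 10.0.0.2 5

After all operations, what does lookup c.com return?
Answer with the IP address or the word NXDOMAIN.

Op 1: tick 4 -> clock=4.
Op 2: tick 5 -> clock=9.
Op 3: insert a.com -> 10.0.0.2 (expiry=9+5=14). clock=9
Op 4: insert a.com -> 10.0.0.1 (expiry=9+8=17). clock=9
Op 5: insert b.com -> 10.0.0.2 (expiry=9+2=11). clock=9
Op 6: insert c.com -> 10.0.0.3 (expiry=9+4=13). clock=9
Op 7: insert c.com -> 10.0.0.2 (expiry=9+2=11). clock=9
Op 8: insert a.com -> 10.0.0.2 (expiry=9+3=12). clock=9
Op 9: insert c.com -> 10.0.0.1 (expiry=9+8=17). clock=9
Op 10: insert b.com -> 10.0.0.1 (expiry=9+3=12). clock=9
Op 11: insert c.com -> 10.0.0.1 (expiry=9+4=13). clock=9
Op 12: tick 5 -> clock=14. purged={a.com,b.com,c.com}
Op 13: insert a.com -> 10.0.0.4 (expiry=14+5=19). clock=14
Op 14: tick 8 -> clock=22. purged={a.com}
Op 15: insert c.com -> 10.0.0.2 (expiry=22+5=27). clock=22
lookup c.com: present, ip=10.0.0.2 expiry=27 > clock=22

Answer: 10.0.0.2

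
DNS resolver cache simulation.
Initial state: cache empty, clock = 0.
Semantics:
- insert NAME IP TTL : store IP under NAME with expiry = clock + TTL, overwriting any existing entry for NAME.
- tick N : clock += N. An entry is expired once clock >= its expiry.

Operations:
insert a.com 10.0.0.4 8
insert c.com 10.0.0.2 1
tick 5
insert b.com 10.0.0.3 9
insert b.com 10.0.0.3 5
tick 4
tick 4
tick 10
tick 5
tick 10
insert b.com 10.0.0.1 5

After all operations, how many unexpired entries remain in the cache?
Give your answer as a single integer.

Op 1: insert a.com -> 10.0.0.4 (expiry=0+8=8). clock=0
Op 2: insert c.com -> 10.0.0.2 (expiry=0+1=1). clock=0
Op 3: tick 5 -> clock=5. purged={c.com}
Op 4: insert b.com -> 10.0.0.3 (expiry=5+9=14). clock=5
Op 5: insert b.com -> 10.0.0.3 (expiry=5+5=10). clock=5
Op 6: tick 4 -> clock=9. purged={a.com}
Op 7: tick 4 -> clock=13. purged={b.com}
Op 8: tick 10 -> clock=23.
Op 9: tick 5 -> clock=28.
Op 10: tick 10 -> clock=38.
Op 11: insert b.com -> 10.0.0.1 (expiry=38+5=43). clock=38
Final cache (unexpired): {b.com} -> size=1

Answer: 1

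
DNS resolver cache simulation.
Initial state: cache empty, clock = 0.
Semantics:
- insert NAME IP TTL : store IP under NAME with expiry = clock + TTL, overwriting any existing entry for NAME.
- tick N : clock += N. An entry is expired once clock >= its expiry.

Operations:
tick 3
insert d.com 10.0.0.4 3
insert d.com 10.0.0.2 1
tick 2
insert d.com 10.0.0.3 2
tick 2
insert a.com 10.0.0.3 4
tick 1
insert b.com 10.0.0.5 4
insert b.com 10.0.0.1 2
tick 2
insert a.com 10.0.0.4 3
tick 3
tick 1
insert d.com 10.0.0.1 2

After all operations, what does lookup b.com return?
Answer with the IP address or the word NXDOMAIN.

Op 1: tick 3 -> clock=3.
Op 2: insert d.com -> 10.0.0.4 (expiry=3+3=6). clock=3
Op 3: insert d.com -> 10.0.0.2 (expiry=3+1=4). clock=3
Op 4: tick 2 -> clock=5. purged={d.com}
Op 5: insert d.com -> 10.0.0.3 (expiry=5+2=7). clock=5
Op 6: tick 2 -> clock=7. purged={d.com}
Op 7: insert a.com -> 10.0.0.3 (expiry=7+4=11). clock=7
Op 8: tick 1 -> clock=8.
Op 9: insert b.com -> 10.0.0.5 (expiry=8+4=12). clock=8
Op 10: insert b.com -> 10.0.0.1 (expiry=8+2=10). clock=8
Op 11: tick 2 -> clock=10. purged={b.com}
Op 12: insert a.com -> 10.0.0.4 (expiry=10+3=13). clock=10
Op 13: tick 3 -> clock=13. purged={a.com}
Op 14: tick 1 -> clock=14.
Op 15: insert d.com -> 10.0.0.1 (expiry=14+2=16). clock=14
lookup b.com: not in cache (expired or never inserted)

Answer: NXDOMAIN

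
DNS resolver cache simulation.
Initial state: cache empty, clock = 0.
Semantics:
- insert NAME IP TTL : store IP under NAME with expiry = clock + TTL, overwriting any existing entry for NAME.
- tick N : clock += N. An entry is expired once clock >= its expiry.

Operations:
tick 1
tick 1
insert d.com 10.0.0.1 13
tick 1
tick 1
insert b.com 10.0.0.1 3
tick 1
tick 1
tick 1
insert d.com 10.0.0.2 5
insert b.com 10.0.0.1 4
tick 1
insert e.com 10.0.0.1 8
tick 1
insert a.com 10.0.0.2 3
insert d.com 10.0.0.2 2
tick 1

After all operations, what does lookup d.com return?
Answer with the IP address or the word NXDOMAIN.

Answer: 10.0.0.2

Derivation:
Op 1: tick 1 -> clock=1.
Op 2: tick 1 -> clock=2.
Op 3: insert d.com -> 10.0.0.1 (expiry=2+13=15). clock=2
Op 4: tick 1 -> clock=3.
Op 5: tick 1 -> clock=4.
Op 6: insert b.com -> 10.0.0.1 (expiry=4+3=7). clock=4
Op 7: tick 1 -> clock=5.
Op 8: tick 1 -> clock=6.
Op 9: tick 1 -> clock=7. purged={b.com}
Op 10: insert d.com -> 10.0.0.2 (expiry=7+5=12). clock=7
Op 11: insert b.com -> 10.0.0.1 (expiry=7+4=11). clock=7
Op 12: tick 1 -> clock=8.
Op 13: insert e.com -> 10.0.0.1 (expiry=8+8=16). clock=8
Op 14: tick 1 -> clock=9.
Op 15: insert a.com -> 10.0.0.2 (expiry=9+3=12). clock=9
Op 16: insert d.com -> 10.0.0.2 (expiry=9+2=11). clock=9
Op 17: tick 1 -> clock=10.
lookup d.com: present, ip=10.0.0.2 expiry=11 > clock=10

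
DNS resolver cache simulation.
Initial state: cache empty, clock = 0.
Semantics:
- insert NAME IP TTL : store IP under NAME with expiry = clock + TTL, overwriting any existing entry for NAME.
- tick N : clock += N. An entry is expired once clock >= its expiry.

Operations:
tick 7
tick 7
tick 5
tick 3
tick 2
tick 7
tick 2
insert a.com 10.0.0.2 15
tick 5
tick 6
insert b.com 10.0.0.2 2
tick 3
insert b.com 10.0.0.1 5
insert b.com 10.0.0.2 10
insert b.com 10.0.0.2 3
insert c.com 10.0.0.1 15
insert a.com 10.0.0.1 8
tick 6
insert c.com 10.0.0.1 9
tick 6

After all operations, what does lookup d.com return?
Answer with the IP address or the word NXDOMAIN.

Answer: NXDOMAIN

Derivation:
Op 1: tick 7 -> clock=7.
Op 2: tick 7 -> clock=14.
Op 3: tick 5 -> clock=19.
Op 4: tick 3 -> clock=22.
Op 5: tick 2 -> clock=24.
Op 6: tick 7 -> clock=31.
Op 7: tick 2 -> clock=33.
Op 8: insert a.com -> 10.0.0.2 (expiry=33+15=48). clock=33
Op 9: tick 5 -> clock=38.
Op 10: tick 6 -> clock=44.
Op 11: insert b.com -> 10.0.0.2 (expiry=44+2=46). clock=44
Op 12: tick 3 -> clock=47. purged={b.com}
Op 13: insert b.com -> 10.0.0.1 (expiry=47+5=52). clock=47
Op 14: insert b.com -> 10.0.0.2 (expiry=47+10=57). clock=47
Op 15: insert b.com -> 10.0.0.2 (expiry=47+3=50). clock=47
Op 16: insert c.com -> 10.0.0.1 (expiry=47+15=62). clock=47
Op 17: insert a.com -> 10.0.0.1 (expiry=47+8=55). clock=47
Op 18: tick 6 -> clock=53. purged={b.com}
Op 19: insert c.com -> 10.0.0.1 (expiry=53+9=62). clock=53
Op 20: tick 6 -> clock=59. purged={a.com}
lookup d.com: not in cache (expired or never inserted)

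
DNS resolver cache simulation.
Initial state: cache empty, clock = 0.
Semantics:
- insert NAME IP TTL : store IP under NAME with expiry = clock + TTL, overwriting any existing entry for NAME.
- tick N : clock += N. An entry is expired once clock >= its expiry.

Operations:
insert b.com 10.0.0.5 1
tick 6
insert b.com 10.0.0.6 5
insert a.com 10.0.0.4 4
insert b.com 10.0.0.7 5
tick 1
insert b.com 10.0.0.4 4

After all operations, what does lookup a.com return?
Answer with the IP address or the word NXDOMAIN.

Answer: 10.0.0.4

Derivation:
Op 1: insert b.com -> 10.0.0.5 (expiry=0+1=1). clock=0
Op 2: tick 6 -> clock=6. purged={b.com}
Op 3: insert b.com -> 10.0.0.6 (expiry=6+5=11). clock=6
Op 4: insert a.com -> 10.0.0.4 (expiry=6+4=10). clock=6
Op 5: insert b.com -> 10.0.0.7 (expiry=6+5=11). clock=6
Op 6: tick 1 -> clock=7.
Op 7: insert b.com -> 10.0.0.4 (expiry=7+4=11). clock=7
lookup a.com: present, ip=10.0.0.4 expiry=10 > clock=7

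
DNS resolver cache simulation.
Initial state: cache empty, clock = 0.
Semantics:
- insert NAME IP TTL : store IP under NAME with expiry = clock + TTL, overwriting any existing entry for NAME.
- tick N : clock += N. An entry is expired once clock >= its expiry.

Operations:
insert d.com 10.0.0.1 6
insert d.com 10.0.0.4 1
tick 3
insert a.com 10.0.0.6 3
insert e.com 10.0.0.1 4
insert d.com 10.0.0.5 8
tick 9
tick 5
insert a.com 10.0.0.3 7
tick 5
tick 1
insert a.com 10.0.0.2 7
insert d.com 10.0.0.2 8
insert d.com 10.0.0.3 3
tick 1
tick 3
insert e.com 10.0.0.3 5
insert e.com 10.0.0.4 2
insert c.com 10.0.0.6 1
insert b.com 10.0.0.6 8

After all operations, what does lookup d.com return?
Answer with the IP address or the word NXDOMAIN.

Op 1: insert d.com -> 10.0.0.1 (expiry=0+6=6). clock=0
Op 2: insert d.com -> 10.0.0.4 (expiry=0+1=1). clock=0
Op 3: tick 3 -> clock=3. purged={d.com}
Op 4: insert a.com -> 10.0.0.6 (expiry=3+3=6). clock=3
Op 5: insert e.com -> 10.0.0.1 (expiry=3+4=7). clock=3
Op 6: insert d.com -> 10.0.0.5 (expiry=3+8=11). clock=3
Op 7: tick 9 -> clock=12. purged={a.com,d.com,e.com}
Op 8: tick 5 -> clock=17.
Op 9: insert a.com -> 10.0.0.3 (expiry=17+7=24). clock=17
Op 10: tick 5 -> clock=22.
Op 11: tick 1 -> clock=23.
Op 12: insert a.com -> 10.0.0.2 (expiry=23+7=30). clock=23
Op 13: insert d.com -> 10.0.0.2 (expiry=23+8=31). clock=23
Op 14: insert d.com -> 10.0.0.3 (expiry=23+3=26). clock=23
Op 15: tick 1 -> clock=24.
Op 16: tick 3 -> clock=27. purged={d.com}
Op 17: insert e.com -> 10.0.0.3 (expiry=27+5=32). clock=27
Op 18: insert e.com -> 10.0.0.4 (expiry=27+2=29). clock=27
Op 19: insert c.com -> 10.0.0.6 (expiry=27+1=28). clock=27
Op 20: insert b.com -> 10.0.0.6 (expiry=27+8=35). clock=27
lookup d.com: not in cache (expired or never inserted)

Answer: NXDOMAIN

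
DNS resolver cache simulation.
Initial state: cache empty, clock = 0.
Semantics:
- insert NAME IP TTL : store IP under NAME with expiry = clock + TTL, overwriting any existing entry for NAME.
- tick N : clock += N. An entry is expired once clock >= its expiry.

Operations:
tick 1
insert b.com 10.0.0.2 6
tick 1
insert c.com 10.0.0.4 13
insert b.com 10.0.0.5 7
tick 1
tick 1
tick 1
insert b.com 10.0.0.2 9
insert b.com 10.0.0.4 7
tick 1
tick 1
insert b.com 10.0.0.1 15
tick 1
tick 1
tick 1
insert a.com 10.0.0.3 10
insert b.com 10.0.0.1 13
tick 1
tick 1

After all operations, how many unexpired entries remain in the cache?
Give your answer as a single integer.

Op 1: tick 1 -> clock=1.
Op 2: insert b.com -> 10.0.0.2 (expiry=1+6=7). clock=1
Op 3: tick 1 -> clock=2.
Op 4: insert c.com -> 10.0.0.4 (expiry=2+13=15). clock=2
Op 5: insert b.com -> 10.0.0.5 (expiry=2+7=9). clock=2
Op 6: tick 1 -> clock=3.
Op 7: tick 1 -> clock=4.
Op 8: tick 1 -> clock=5.
Op 9: insert b.com -> 10.0.0.2 (expiry=5+9=14). clock=5
Op 10: insert b.com -> 10.0.0.4 (expiry=5+7=12). clock=5
Op 11: tick 1 -> clock=6.
Op 12: tick 1 -> clock=7.
Op 13: insert b.com -> 10.0.0.1 (expiry=7+15=22). clock=7
Op 14: tick 1 -> clock=8.
Op 15: tick 1 -> clock=9.
Op 16: tick 1 -> clock=10.
Op 17: insert a.com -> 10.0.0.3 (expiry=10+10=20). clock=10
Op 18: insert b.com -> 10.0.0.1 (expiry=10+13=23). clock=10
Op 19: tick 1 -> clock=11.
Op 20: tick 1 -> clock=12.
Final cache (unexpired): {a.com,b.com,c.com} -> size=3

Answer: 3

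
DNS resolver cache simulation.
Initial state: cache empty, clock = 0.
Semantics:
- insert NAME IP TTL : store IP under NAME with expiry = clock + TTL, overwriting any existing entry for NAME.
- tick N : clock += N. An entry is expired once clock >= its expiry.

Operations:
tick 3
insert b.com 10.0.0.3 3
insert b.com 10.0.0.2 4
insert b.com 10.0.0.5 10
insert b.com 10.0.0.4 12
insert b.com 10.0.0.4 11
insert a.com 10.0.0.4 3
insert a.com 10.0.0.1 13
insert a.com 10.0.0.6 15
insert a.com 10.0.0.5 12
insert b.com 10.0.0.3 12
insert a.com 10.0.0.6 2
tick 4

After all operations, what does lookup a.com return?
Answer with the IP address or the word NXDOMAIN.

Op 1: tick 3 -> clock=3.
Op 2: insert b.com -> 10.0.0.3 (expiry=3+3=6). clock=3
Op 3: insert b.com -> 10.0.0.2 (expiry=3+4=7). clock=3
Op 4: insert b.com -> 10.0.0.5 (expiry=3+10=13). clock=3
Op 5: insert b.com -> 10.0.0.4 (expiry=3+12=15). clock=3
Op 6: insert b.com -> 10.0.0.4 (expiry=3+11=14). clock=3
Op 7: insert a.com -> 10.0.0.4 (expiry=3+3=6). clock=3
Op 8: insert a.com -> 10.0.0.1 (expiry=3+13=16). clock=3
Op 9: insert a.com -> 10.0.0.6 (expiry=3+15=18). clock=3
Op 10: insert a.com -> 10.0.0.5 (expiry=3+12=15). clock=3
Op 11: insert b.com -> 10.0.0.3 (expiry=3+12=15). clock=3
Op 12: insert a.com -> 10.0.0.6 (expiry=3+2=5). clock=3
Op 13: tick 4 -> clock=7. purged={a.com}
lookup a.com: not in cache (expired or never inserted)

Answer: NXDOMAIN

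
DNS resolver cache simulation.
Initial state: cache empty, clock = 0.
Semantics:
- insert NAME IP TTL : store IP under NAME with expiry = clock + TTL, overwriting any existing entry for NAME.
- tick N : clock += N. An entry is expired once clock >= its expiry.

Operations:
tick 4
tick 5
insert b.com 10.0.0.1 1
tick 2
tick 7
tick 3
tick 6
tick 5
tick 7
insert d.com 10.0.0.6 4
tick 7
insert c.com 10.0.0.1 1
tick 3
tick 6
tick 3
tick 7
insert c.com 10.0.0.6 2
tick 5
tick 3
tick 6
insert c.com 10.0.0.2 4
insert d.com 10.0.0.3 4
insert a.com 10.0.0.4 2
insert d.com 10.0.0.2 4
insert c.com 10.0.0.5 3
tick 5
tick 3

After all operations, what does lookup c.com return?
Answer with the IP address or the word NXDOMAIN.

Answer: NXDOMAIN

Derivation:
Op 1: tick 4 -> clock=4.
Op 2: tick 5 -> clock=9.
Op 3: insert b.com -> 10.0.0.1 (expiry=9+1=10). clock=9
Op 4: tick 2 -> clock=11. purged={b.com}
Op 5: tick 7 -> clock=18.
Op 6: tick 3 -> clock=21.
Op 7: tick 6 -> clock=27.
Op 8: tick 5 -> clock=32.
Op 9: tick 7 -> clock=39.
Op 10: insert d.com -> 10.0.0.6 (expiry=39+4=43). clock=39
Op 11: tick 7 -> clock=46. purged={d.com}
Op 12: insert c.com -> 10.0.0.1 (expiry=46+1=47). clock=46
Op 13: tick 3 -> clock=49. purged={c.com}
Op 14: tick 6 -> clock=55.
Op 15: tick 3 -> clock=58.
Op 16: tick 7 -> clock=65.
Op 17: insert c.com -> 10.0.0.6 (expiry=65+2=67). clock=65
Op 18: tick 5 -> clock=70. purged={c.com}
Op 19: tick 3 -> clock=73.
Op 20: tick 6 -> clock=79.
Op 21: insert c.com -> 10.0.0.2 (expiry=79+4=83). clock=79
Op 22: insert d.com -> 10.0.0.3 (expiry=79+4=83). clock=79
Op 23: insert a.com -> 10.0.0.4 (expiry=79+2=81). clock=79
Op 24: insert d.com -> 10.0.0.2 (expiry=79+4=83). clock=79
Op 25: insert c.com -> 10.0.0.5 (expiry=79+3=82). clock=79
Op 26: tick 5 -> clock=84. purged={a.com,c.com,d.com}
Op 27: tick 3 -> clock=87.
lookup c.com: not in cache (expired or never inserted)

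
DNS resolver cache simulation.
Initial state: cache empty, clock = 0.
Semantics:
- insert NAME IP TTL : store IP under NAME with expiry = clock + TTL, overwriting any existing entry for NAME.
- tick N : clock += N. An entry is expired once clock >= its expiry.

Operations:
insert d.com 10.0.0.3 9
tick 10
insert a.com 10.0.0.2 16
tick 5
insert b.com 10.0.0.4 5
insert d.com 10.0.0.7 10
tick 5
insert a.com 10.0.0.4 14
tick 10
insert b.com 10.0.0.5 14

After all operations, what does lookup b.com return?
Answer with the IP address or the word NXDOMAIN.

Answer: 10.0.0.5

Derivation:
Op 1: insert d.com -> 10.0.0.3 (expiry=0+9=9). clock=0
Op 2: tick 10 -> clock=10. purged={d.com}
Op 3: insert a.com -> 10.0.0.2 (expiry=10+16=26). clock=10
Op 4: tick 5 -> clock=15.
Op 5: insert b.com -> 10.0.0.4 (expiry=15+5=20). clock=15
Op 6: insert d.com -> 10.0.0.7 (expiry=15+10=25). clock=15
Op 7: tick 5 -> clock=20. purged={b.com}
Op 8: insert a.com -> 10.0.0.4 (expiry=20+14=34). clock=20
Op 9: tick 10 -> clock=30. purged={d.com}
Op 10: insert b.com -> 10.0.0.5 (expiry=30+14=44). clock=30
lookup b.com: present, ip=10.0.0.5 expiry=44 > clock=30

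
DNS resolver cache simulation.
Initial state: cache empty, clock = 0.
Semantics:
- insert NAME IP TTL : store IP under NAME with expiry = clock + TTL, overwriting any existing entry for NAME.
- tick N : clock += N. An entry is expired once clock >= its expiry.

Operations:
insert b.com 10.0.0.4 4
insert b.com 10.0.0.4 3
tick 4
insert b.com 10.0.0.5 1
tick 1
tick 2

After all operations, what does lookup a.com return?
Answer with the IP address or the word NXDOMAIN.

Op 1: insert b.com -> 10.0.0.4 (expiry=0+4=4). clock=0
Op 2: insert b.com -> 10.0.0.4 (expiry=0+3=3). clock=0
Op 3: tick 4 -> clock=4. purged={b.com}
Op 4: insert b.com -> 10.0.0.5 (expiry=4+1=5). clock=4
Op 5: tick 1 -> clock=5. purged={b.com}
Op 6: tick 2 -> clock=7.
lookup a.com: not in cache (expired or never inserted)

Answer: NXDOMAIN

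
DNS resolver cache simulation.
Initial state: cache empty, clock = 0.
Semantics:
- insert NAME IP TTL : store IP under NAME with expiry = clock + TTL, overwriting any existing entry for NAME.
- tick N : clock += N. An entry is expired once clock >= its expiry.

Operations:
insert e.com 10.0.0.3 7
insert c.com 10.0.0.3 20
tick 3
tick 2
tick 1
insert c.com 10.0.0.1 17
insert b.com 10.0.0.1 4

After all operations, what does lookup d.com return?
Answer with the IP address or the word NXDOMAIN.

Answer: NXDOMAIN

Derivation:
Op 1: insert e.com -> 10.0.0.3 (expiry=0+7=7). clock=0
Op 2: insert c.com -> 10.0.0.3 (expiry=0+20=20). clock=0
Op 3: tick 3 -> clock=3.
Op 4: tick 2 -> clock=5.
Op 5: tick 1 -> clock=6.
Op 6: insert c.com -> 10.0.0.1 (expiry=6+17=23). clock=6
Op 7: insert b.com -> 10.0.0.1 (expiry=6+4=10). clock=6
lookup d.com: not in cache (expired or never inserted)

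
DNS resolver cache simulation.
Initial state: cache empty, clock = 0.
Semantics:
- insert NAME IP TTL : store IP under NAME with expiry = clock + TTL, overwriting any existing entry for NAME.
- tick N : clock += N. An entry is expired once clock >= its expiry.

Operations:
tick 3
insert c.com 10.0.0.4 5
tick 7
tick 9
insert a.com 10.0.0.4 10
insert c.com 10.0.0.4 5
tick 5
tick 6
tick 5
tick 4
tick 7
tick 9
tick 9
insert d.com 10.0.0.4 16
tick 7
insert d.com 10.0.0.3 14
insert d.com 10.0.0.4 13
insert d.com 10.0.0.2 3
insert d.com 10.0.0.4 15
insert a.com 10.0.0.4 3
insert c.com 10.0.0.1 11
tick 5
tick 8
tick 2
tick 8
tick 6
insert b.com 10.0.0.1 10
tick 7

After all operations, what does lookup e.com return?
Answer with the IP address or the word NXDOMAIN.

Answer: NXDOMAIN

Derivation:
Op 1: tick 3 -> clock=3.
Op 2: insert c.com -> 10.0.0.4 (expiry=3+5=8). clock=3
Op 3: tick 7 -> clock=10. purged={c.com}
Op 4: tick 9 -> clock=19.
Op 5: insert a.com -> 10.0.0.4 (expiry=19+10=29). clock=19
Op 6: insert c.com -> 10.0.0.4 (expiry=19+5=24). clock=19
Op 7: tick 5 -> clock=24. purged={c.com}
Op 8: tick 6 -> clock=30. purged={a.com}
Op 9: tick 5 -> clock=35.
Op 10: tick 4 -> clock=39.
Op 11: tick 7 -> clock=46.
Op 12: tick 9 -> clock=55.
Op 13: tick 9 -> clock=64.
Op 14: insert d.com -> 10.0.0.4 (expiry=64+16=80). clock=64
Op 15: tick 7 -> clock=71.
Op 16: insert d.com -> 10.0.0.3 (expiry=71+14=85). clock=71
Op 17: insert d.com -> 10.0.0.4 (expiry=71+13=84). clock=71
Op 18: insert d.com -> 10.0.0.2 (expiry=71+3=74). clock=71
Op 19: insert d.com -> 10.0.0.4 (expiry=71+15=86). clock=71
Op 20: insert a.com -> 10.0.0.4 (expiry=71+3=74). clock=71
Op 21: insert c.com -> 10.0.0.1 (expiry=71+11=82). clock=71
Op 22: tick 5 -> clock=76. purged={a.com}
Op 23: tick 8 -> clock=84. purged={c.com}
Op 24: tick 2 -> clock=86. purged={d.com}
Op 25: tick 8 -> clock=94.
Op 26: tick 6 -> clock=100.
Op 27: insert b.com -> 10.0.0.1 (expiry=100+10=110). clock=100
Op 28: tick 7 -> clock=107.
lookup e.com: not in cache (expired or never inserted)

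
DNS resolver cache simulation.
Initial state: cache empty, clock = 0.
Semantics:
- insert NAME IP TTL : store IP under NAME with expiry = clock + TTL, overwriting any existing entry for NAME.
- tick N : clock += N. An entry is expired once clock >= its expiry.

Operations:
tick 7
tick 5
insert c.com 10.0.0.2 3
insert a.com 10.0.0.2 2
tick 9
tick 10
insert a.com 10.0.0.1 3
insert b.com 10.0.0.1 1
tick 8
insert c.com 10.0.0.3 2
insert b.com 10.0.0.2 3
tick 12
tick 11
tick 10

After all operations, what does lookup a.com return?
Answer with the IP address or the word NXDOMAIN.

Op 1: tick 7 -> clock=7.
Op 2: tick 5 -> clock=12.
Op 3: insert c.com -> 10.0.0.2 (expiry=12+3=15). clock=12
Op 4: insert a.com -> 10.0.0.2 (expiry=12+2=14). clock=12
Op 5: tick 9 -> clock=21. purged={a.com,c.com}
Op 6: tick 10 -> clock=31.
Op 7: insert a.com -> 10.0.0.1 (expiry=31+3=34). clock=31
Op 8: insert b.com -> 10.0.0.1 (expiry=31+1=32). clock=31
Op 9: tick 8 -> clock=39. purged={a.com,b.com}
Op 10: insert c.com -> 10.0.0.3 (expiry=39+2=41). clock=39
Op 11: insert b.com -> 10.0.0.2 (expiry=39+3=42). clock=39
Op 12: tick 12 -> clock=51. purged={b.com,c.com}
Op 13: tick 11 -> clock=62.
Op 14: tick 10 -> clock=72.
lookup a.com: not in cache (expired or never inserted)

Answer: NXDOMAIN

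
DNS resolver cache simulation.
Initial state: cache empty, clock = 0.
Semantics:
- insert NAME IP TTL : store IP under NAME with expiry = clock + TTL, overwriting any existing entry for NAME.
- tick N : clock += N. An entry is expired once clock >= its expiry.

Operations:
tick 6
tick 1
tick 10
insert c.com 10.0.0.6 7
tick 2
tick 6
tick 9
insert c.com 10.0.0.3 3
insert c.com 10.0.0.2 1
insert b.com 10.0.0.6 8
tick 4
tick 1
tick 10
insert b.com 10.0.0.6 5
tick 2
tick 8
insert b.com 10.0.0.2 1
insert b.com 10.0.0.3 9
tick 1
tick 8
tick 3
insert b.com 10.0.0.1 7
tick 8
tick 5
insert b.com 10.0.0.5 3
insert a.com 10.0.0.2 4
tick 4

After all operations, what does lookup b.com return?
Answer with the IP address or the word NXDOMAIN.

Answer: NXDOMAIN

Derivation:
Op 1: tick 6 -> clock=6.
Op 2: tick 1 -> clock=7.
Op 3: tick 10 -> clock=17.
Op 4: insert c.com -> 10.0.0.6 (expiry=17+7=24). clock=17
Op 5: tick 2 -> clock=19.
Op 6: tick 6 -> clock=25. purged={c.com}
Op 7: tick 9 -> clock=34.
Op 8: insert c.com -> 10.0.0.3 (expiry=34+3=37). clock=34
Op 9: insert c.com -> 10.0.0.2 (expiry=34+1=35). clock=34
Op 10: insert b.com -> 10.0.0.6 (expiry=34+8=42). clock=34
Op 11: tick 4 -> clock=38. purged={c.com}
Op 12: tick 1 -> clock=39.
Op 13: tick 10 -> clock=49. purged={b.com}
Op 14: insert b.com -> 10.0.0.6 (expiry=49+5=54). clock=49
Op 15: tick 2 -> clock=51.
Op 16: tick 8 -> clock=59. purged={b.com}
Op 17: insert b.com -> 10.0.0.2 (expiry=59+1=60). clock=59
Op 18: insert b.com -> 10.0.0.3 (expiry=59+9=68). clock=59
Op 19: tick 1 -> clock=60.
Op 20: tick 8 -> clock=68. purged={b.com}
Op 21: tick 3 -> clock=71.
Op 22: insert b.com -> 10.0.0.1 (expiry=71+7=78). clock=71
Op 23: tick 8 -> clock=79. purged={b.com}
Op 24: tick 5 -> clock=84.
Op 25: insert b.com -> 10.0.0.5 (expiry=84+3=87). clock=84
Op 26: insert a.com -> 10.0.0.2 (expiry=84+4=88). clock=84
Op 27: tick 4 -> clock=88. purged={a.com,b.com}
lookup b.com: not in cache (expired or never inserted)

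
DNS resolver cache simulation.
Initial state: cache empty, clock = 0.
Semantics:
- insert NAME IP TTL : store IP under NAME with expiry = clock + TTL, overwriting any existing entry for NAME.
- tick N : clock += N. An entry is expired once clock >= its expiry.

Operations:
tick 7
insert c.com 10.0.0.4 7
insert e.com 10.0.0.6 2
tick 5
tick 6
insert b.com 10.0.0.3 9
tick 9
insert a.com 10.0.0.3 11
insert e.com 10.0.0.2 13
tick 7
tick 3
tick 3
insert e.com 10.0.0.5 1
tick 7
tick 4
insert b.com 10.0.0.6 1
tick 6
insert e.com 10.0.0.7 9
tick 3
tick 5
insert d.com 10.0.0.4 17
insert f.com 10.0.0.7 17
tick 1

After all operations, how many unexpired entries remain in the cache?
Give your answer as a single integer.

Op 1: tick 7 -> clock=7.
Op 2: insert c.com -> 10.0.0.4 (expiry=7+7=14). clock=7
Op 3: insert e.com -> 10.0.0.6 (expiry=7+2=9). clock=7
Op 4: tick 5 -> clock=12. purged={e.com}
Op 5: tick 6 -> clock=18. purged={c.com}
Op 6: insert b.com -> 10.0.0.3 (expiry=18+9=27). clock=18
Op 7: tick 9 -> clock=27. purged={b.com}
Op 8: insert a.com -> 10.0.0.3 (expiry=27+11=38). clock=27
Op 9: insert e.com -> 10.0.0.2 (expiry=27+13=40). clock=27
Op 10: tick 7 -> clock=34.
Op 11: tick 3 -> clock=37.
Op 12: tick 3 -> clock=40. purged={a.com,e.com}
Op 13: insert e.com -> 10.0.0.5 (expiry=40+1=41). clock=40
Op 14: tick 7 -> clock=47. purged={e.com}
Op 15: tick 4 -> clock=51.
Op 16: insert b.com -> 10.0.0.6 (expiry=51+1=52). clock=51
Op 17: tick 6 -> clock=57. purged={b.com}
Op 18: insert e.com -> 10.0.0.7 (expiry=57+9=66). clock=57
Op 19: tick 3 -> clock=60.
Op 20: tick 5 -> clock=65.
Op 21: insert d.com -> 10.0.0.4 (expiry=65+17=82). clock=65
Op 22: insert f.com -> 10.0.0.7 (expiry=65+17=82). clock=65
Op 23: tick 1 -> clock=66. purged={e.com}
Final cache (unexpired): {d.com,f.com} -> size=2

Answer: 2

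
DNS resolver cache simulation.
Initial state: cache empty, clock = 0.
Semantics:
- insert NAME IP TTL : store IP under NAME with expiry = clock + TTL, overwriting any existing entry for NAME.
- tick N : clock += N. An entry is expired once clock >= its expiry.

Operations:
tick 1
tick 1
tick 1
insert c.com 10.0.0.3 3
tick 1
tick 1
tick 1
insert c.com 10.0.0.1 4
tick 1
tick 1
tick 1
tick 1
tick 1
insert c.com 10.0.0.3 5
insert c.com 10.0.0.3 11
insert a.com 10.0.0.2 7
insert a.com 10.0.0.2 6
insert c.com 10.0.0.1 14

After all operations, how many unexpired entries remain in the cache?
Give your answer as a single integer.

Answer: 2

Derivation:
Op 1: tick 1 -> clock=1.
Op 2: tick 1 -> clock=2.
Op 3: tick 1 -> clock=3.
Op 4: insert c.com -> 10.0.0.3 (expiry=3+3=6). clock=3
Op 5: tick 1 -> clock=4.
Op 6: tick 1 -> clock=5.
Op 7: tick 1 -> clock=6. purged={c.com}
Op 8: insert c.com -> 10.0.0.1 (expiry=6+4=10). clock=6
Op 9: tick 1 -> clock=7.
Op 10: tick 1 -> clock=8.
Op 11: tick 1 -> clock=9.
Op 12: tick 1 -> clock=10. purged={c.com}
Op 13: tick 1 -> clock=11.
Op 14: insert c.com -> 10.0.0.3 (expiry=11+5=16). clock=11
Op 15: insert c.com -> 10.0.0.3 (expiry=11+11=22). clock=11
Op 16: insert a.com -> 10.0.0.2 (expiry=11+7=18). clock=11
Op 17: insert a.com -> 10.0.0.2 (expiry=11+6=17). clock=11
Op 18: insert c.com -> 10.0.0.1 (expiry=11+14=25). clock=11
Final cache (unexpired): {a.com,c.com} -> size=2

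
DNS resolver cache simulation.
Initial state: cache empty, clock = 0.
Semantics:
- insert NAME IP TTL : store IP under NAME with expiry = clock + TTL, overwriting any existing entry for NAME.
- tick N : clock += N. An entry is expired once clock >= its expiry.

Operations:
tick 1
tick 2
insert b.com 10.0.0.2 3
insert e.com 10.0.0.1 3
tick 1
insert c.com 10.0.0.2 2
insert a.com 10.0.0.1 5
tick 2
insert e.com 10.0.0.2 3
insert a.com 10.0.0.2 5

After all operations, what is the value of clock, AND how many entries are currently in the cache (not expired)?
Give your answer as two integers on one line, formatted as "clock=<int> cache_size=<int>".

Answer: clock=6 cache_size=2

Derivation:
Op 1: tick 1 -> clock=1.
Op 2: tick 2 -> clock=3.
Op 3: insert b.com -> 10.0.0.2 (expiry=3+3=6). clock=3
Op 4: insert e.com -> 10.0.0.1 (expiry=3+3=6). clock=3
Op 5: tick 1 -> clock=4.
Op 6: insert c.com -> 10.0.0.2 (expiry=4+2=6). clock=4
Op 7: insert a.com -> 10.0.0.1 (expiry=4+5=9). clock=4
Op 8: tick 2 -> clock=6. purged={b.com,c.com,e.com}
Op 9: insert e.com -> 10.0.0.2 (expiry=6+3=9). clock=6
Op 10: insert a.com -> 10.0.0.2 (expiry=6+5=11). clock=6
Final clock = 6
Final cache (unexpired): {a.com,e.com} -> size=2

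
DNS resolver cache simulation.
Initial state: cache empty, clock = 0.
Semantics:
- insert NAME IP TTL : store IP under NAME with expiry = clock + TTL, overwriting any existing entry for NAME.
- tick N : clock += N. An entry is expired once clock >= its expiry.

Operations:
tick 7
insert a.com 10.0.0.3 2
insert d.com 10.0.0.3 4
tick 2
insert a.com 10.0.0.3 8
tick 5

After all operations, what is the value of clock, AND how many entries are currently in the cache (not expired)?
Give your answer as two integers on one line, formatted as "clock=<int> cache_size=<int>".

Op 1: tick 7 -> clock=7.
Op 2: insert a.com -> 10.0.0.3 (expiry=7+2=9). clock=7
Op 3: insert d.com -> 10.0.0.3 (expiry=7+4=11). clock=7
Op 4: tick 2 -> clock=9. purged={a.com}
Op 5: insert a.com -> 10.0.0.3 (expiry=9+8=17). clock=9
Op 6: tick 5 -> clock=14. purged={d.com}
Final clock = 14
Final cache (unexpired): {a.com} -> size=1

Answer: clock=14 cache_size=1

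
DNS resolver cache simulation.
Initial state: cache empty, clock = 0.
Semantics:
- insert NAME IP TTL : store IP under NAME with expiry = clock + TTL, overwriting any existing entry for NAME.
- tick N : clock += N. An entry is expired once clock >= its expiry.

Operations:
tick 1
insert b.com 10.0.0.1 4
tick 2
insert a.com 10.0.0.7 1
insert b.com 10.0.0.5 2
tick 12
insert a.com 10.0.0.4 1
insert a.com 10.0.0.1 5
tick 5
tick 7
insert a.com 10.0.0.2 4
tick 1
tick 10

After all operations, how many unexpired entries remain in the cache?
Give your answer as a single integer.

Op 1: tick 1 -> clock=1.
Op 2: insert b.com -> 10.0.0.1 (expiry=1+4=5). clock=1
Op 3: tick 2 -> clock=3.
Op 4: insert a.com -> 10.0.0.7 (expiry=3+1=4). clock=3
Op 5: insert b.com -> 10.0.0.5 (expiry=3+2=5). clock=3
Op 6: tick 12 -> clock=15. purged={a.com,b.com}
Op 7: insert a.com -> 10.0.0.4 (expiry=15+1=16). clock=15
Op 8: insert a.com -> 10.0.0.1 (expiry=15+5=20). clock=15
Op 9: tick 5 -> clock=20. purged={a.com}
Op 10: tick 7 -> clock=27.
Op 11: insert a.com -> 10.0.0.2 (expiry=27+4=31). clock=27
Op 12: tick 1 -> clock=28.
Op 13: tick 10 -> clock=38. purged={a.com}
Final cache (unexpired): {} -> size=0

Answer: 0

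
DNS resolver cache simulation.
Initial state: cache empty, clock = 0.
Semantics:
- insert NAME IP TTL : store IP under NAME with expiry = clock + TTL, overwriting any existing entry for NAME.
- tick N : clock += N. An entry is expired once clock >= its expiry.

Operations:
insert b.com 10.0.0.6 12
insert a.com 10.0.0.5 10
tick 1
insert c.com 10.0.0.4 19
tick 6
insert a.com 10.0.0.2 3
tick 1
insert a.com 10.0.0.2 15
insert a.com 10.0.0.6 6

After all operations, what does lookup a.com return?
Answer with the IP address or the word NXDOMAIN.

Op 1: insert b.com -> 10.0.0.6 (expiry=0+12=12). clock=0
Op 2: insert a.com -> 10.0.0.5 (expiry=0+10=10). clock=0
Op 3: tick 1 -> clock=1.
Op 4: insert c.com -> 10.0.0.4 (expiry=1+19=20). clock=1
Op 5: tick 6 -> clock=7.
Op 6: insert a.com -> 10.0.0.2 (expiry=7+3=10). clock=7
Op 7: tick 1 -> clock=8.
Op 8: insert a.com -> 10.0.0.2 (expiry=8+15=23). clock=8
Op 9: insert a.com -> 10.0.0.6 (expiry=8+6=14). clock=8
lookup a.com: present, ip=10.0.0.6 expiry=14 > clock=8

Answer: 10.0.0.6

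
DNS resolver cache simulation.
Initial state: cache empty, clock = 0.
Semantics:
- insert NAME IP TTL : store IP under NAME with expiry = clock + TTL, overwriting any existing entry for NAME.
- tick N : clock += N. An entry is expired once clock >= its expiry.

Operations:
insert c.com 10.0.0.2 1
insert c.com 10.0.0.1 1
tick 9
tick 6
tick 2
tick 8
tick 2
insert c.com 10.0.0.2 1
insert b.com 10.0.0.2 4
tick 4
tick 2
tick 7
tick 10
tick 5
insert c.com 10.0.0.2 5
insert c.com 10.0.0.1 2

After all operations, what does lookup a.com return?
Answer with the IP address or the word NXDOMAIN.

Op 1: insert c.com -> 10.0.0.2 (expiry=0+1=1). clock=0
Op 2: insert c.com -> 10.0.0.1 (expiry=0+1=1). clock=0
Op 3: tick 9 -> clock=9. purged={c.com}
Op 4: tick 6 -> clock=15.
Op 5: tick 2 -> clock=17.
Op 6: tick 8 -> clock=25.
Op 7: tick 2 -> clock=27.
Op 8: insert c.com -> 10.0.0.2 (expiry=27+1=28). clock=27
Op 9: insert b.com -> 10.0.0.2 (expiry=27+4=31). clock=27
Op 10: tick 4 -> clock=31. purged={b.com,c.com}
Op 11: tick 2 -> clock=33.
Op 12: tick 7 -> clock=40.
Op 13: tick 10 -> clock=50.
Op 14: tick 5 -> clock=55.
Op 15: insert c.com -> 10.0.0.2 (expiry=55+5=60). clock=55
Op 16: insert c.com -> 10.0.0.1 (expiry=55+2=57). clock=55
lookup a.com: not in cache (expired or never inserted)

Answer: NXDOMAIN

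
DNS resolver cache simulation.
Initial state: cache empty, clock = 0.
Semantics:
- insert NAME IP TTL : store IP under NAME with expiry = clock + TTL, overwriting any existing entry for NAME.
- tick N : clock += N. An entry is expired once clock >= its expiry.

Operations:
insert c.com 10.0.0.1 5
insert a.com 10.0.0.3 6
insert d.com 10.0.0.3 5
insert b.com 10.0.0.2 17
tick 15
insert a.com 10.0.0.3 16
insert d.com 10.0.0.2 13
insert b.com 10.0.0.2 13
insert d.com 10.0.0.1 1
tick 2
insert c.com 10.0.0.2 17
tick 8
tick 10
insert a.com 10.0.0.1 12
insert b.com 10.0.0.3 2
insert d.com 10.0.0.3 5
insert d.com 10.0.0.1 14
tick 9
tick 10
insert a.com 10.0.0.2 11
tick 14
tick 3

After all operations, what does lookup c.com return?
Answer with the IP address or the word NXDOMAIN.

Op 1: insert c.com -> 10.0.0.1 (expiry=0+5=5). clock=0
Op 2: insert a.com -> 10.0.0.3 (expiry=0+6=6). clock=0
Op 3: insert d.com -> 10.0.0.3 (expiry=0+5=5). clock=0
Op 4: insert b.com -> 10.0.0.2 (expiry=0+17=17). clock=0
Op 5: tick 15 -> clock=15. purged={a.com,c.com,d.com}
Op 6: insert a.com -> 10.0.0.3 (expiry=15+16=31). clock=15
Op 7: insert d.com -> 10.0.0.2 (expiry=15+13=28). clock=15
Op 8: insert b.com -> 10.0.0.2 (expiry=15+13=28). clock=15
Op 9: insert d.com -> 10.0.0.1 (expiry=15+1=16). clock=15
Op 10: tick 2 -> clock=17. purged={d.com}
Op 11: insert c.com -> 10.0.0.2 (expiry=17+17=34). clock=17
Op 12: tick 8 -> clock=25.
Op 13: tick 10 -> clock=35. purged={a.com,b.com,c.com}
Op 14: insert a.com -> 10.0.0.1 (expiry=35+12=47). clock=35
Op 15: insert b.com -> 10.0.0.3 (expiry=35+2=37). clock=35
Op 16: insert d.com -> 10.0.0.3 (expiry=35+5=40). clock=35
Op 17: insert d.com -> 10.0.0.1 (expiry=35+14=49). clock=35
Op 18: tick 9 -> clock=44. purged={b.com}
Op 19: tick 10 -> clock=54. purged={a.com,d.com}
Op 20: insert a.com -> 10.0.0.2 (expiry=54+11=65). clock=54
Op 21: tick 14 -> clock=68. purged={a.com}
Op 22: tick 3 -> clock=71.
lookup c.com: not in cache (expired or never inserted)

Answer: NXDOMAIN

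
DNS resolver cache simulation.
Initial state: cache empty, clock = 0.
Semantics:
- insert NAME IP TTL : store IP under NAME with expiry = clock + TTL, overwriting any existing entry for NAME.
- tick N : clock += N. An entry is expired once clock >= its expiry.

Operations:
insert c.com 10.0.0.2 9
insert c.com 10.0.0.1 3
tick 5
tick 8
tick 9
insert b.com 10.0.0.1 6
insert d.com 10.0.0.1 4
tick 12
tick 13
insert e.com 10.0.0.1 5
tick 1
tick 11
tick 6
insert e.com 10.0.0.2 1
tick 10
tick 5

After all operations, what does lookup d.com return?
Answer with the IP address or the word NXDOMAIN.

Answer: NXDOMAIN

Derivation:
Op 1: insert c.com -> 10.0.0.2 (expiry=0+9=9). clock=0
Op 2: insert c.com -> 10.0.0.1 (expiry=0+3=3). clock=0
Op 3: tick 5 -> clock=5. purged={c.com}
Op 4: tick 8 -> clock=13.
Op 5: tick 9 -> clock=22.
Op 6: insert b.com -> 10.0.0.1 (expiry=22+6=28). clock=22
Op 7: insert d.com -> 10.0.0.1 (expiry=22+4=26). clock=22
Op 8: tick 12 -> clock=34. purged={b.com,d.com}
Op 9: tick 13 -> clock=47.
Op 10: insert e.com -> 10.0.0.1 (expiry=47+5=52). clock=47
Op 11: tick 1 -> clock=48.
Op 12: tick 11 -> clock=59. purged={e.com}
Op 13: tick 6 -> clock=65.
Op 14: insert e.com -> 10.0.0.2 (expiry=65+1=66). clock=65
Op 15: tick 10 -> clock=75. purged={e.com}
Op 16: tick 5 -> clock=80.
lookup d.com: not in cache (expired or never inserted)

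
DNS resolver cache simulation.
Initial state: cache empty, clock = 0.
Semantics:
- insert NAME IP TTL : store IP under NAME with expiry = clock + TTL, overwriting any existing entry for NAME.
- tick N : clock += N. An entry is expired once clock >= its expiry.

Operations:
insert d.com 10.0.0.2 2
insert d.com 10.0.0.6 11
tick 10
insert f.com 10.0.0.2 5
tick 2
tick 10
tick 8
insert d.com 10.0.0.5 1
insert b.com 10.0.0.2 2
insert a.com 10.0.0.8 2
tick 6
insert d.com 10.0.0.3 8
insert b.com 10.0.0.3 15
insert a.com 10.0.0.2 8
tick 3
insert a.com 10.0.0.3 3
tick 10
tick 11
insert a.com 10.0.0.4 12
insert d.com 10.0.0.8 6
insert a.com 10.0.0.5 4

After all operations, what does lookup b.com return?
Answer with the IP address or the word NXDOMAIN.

Op 1: insert d.com -> 10.0.0.2 (expiry=0+2=2). clock=0
Op 2: insert d.com -> 10.0.0.6 (expiry=0+11=11). clock=0
Op 3: tick 10 -> clock=10.
Op 4: insert f.com -> 10.0.0.2 (expiry=10+5=15). clock=10
Op 5: tick 2 -> clock=12. purged={d.com}
Op 6: tick 10 -> clock=22. purged={f.com}
Op 7: tick 8 -> clock=30.
Op 8: insert d.com -> 10.0.0.5 (expiry=30+1=31). clock=30
Op 9: insert b.com -> 10.0.0.2 (expiry=30+2=32). clock=30
Op 10: insert a.com -> 10.0.0.8 (expiry=30+2=32). clock=30
Op 11: tick 6 -> clock=36. purged={a.com,b.com,d.com}
Op 12: insert d.com -> 10.0.0.3 (expiry=36+8=44). clock=36
Op 13: insert b.com -> 10.0.0.3 (expiry=36+15=51). clock=36
Op 14: insert a.com -> 10.0.0.2 (expiry=36+8=44). clock=36
Op 15: tick 3 -> clock=39.
Op 16: insert a.com -> 10.0.0.3 (expiry=39+3=42). clock=39
Op 17: tick 10 -> clock=49. purged={a.com,d.com}
Op 18: tick 11 -> clock=60. purged={b.com}
Op 19: insert a.com -> 10.0.0.4 (expiry=60+12=72). clock=60
Op 20: insert d.com -> 10.0.0.8 (expiry=60+6=66). clock=60
Op 21: insert a.com -> 10.0.0.5 (expiry=60+4=64). clock=60
lookup b.com: not in cache (expired or never inserted)

Answer: NXDOMAIN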